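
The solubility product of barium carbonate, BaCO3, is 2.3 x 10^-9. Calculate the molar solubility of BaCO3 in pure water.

BaCO3(s) <=> Ba^2+ + CO3^2-
Ksp = [Ba^2+][CO3^2-]
Let s = molar solubility. Then [Ba^2+] = s and [CO3^2-] = s.
Ksp = s^2
s = √(2.3 x 10^-9) = 4.8 × 10^-5 M

4.8 × 10^-5 M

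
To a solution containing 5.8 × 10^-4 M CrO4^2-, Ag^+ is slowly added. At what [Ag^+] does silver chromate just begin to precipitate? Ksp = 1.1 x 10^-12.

4.4 x 10^-5 M

Ag2CrO4(s) <=> 2 Ag^+ + CrO4^2-
Ksp = [Ag^+]^2[CrO4^2-]
Precipitation begins when Q = Ksp. With [CrO4^2-] = 5.8 × 10^-4 M:
1.1 x 10^-12 = (5.8 × 10^-4) × [Ag^+]^2
[Ag^+] = (1.1 x 10^-12 / 5.8 × 10^-4)^(1/2) = 4.4 × 10^-5 M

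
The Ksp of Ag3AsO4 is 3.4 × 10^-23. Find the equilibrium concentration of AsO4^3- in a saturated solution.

Ag3AsO4(s) ⇌ 3 Ag^+(aq) + AsO4^3-(aq)
Ksp = [Ag^+]^3[AsO4^3-]
Let s = molar solubility. Then [Ag^+] = 3s and [AsO4^3-] = s.
So Ksp = (3s)^3 × s = 27s^4
s = (3.4 × 10^-23 / 27)^(1/4) = 1.06 × 10^-6 M
[AsO4^3-] = s = 1.1 × 10^-6 M

[AsO4^3-] ≈ 1.1e-6 M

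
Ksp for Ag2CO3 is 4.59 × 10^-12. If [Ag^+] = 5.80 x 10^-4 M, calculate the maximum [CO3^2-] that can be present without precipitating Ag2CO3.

Ag2CO3(s) ⇌ 2 Ag^+(aq) + CO3^2-(aq)
Ksp = [Ag^+]^2[CO3^2-]
Precipitation begins when Q = Ksp. With [Ag^+] = 5.80 x 10^-4 M:
4.59 × 10^-12 = (5.80 x 10^-4)^2 × [CO3^2-]
[CO3^2-] = (4.59 × 10^-12 / 3.364 x 10^-7) = 1.36 × 10^-5 M

[CO3^2-] ≈ 1.36 x 10^-5 M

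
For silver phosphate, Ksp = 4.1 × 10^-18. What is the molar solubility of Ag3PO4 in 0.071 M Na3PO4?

Ag3PO4(s) ⇌ 3 Ag^+ + PO4^3-
Ksp = [Ag^+]^3[PO4^3-]
Let s be the molar solubility in this solution. [Ag^+] = 3s, [PO4^3-] = 0.071 + s ≈ 0.071 (since PO4^3- from Na3PO4 dominates).
Ksp ≈ (3s)^3 × 0.071
s = 1.3 x 10^-6 M
Check: s = 1.3 x 10^-6 ≪ 0.071, so the approximation is valid.

s ≈ 1.3 x 10^-6 M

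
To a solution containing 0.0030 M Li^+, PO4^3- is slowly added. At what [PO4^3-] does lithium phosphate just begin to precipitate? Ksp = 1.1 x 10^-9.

Li3PO4(s) ⇌ 3 Li^+ + PO4^3-
Ksp = [Li^+]^3[PO4^3-]
Precipitation begins when Q = Ksp. With [Li^+] = 0.0030 M:
1.1 x 10^-9 = (0.0030)^3 × [PO4^3-]
[PO4^3-] = (1.1 x 10^-9 / 2.70 × 10^-8) = 4.1 × 10^-2 M

4.1 × 10^-2 M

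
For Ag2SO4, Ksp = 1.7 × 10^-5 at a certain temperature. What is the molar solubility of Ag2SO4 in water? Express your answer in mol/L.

Ag2SO4(s) ⇌ 2 Ag^+ + SO4^2-
Ksp = [Ag^+]^2[SO4^2-]
With molar solubility s: [Ag^+] = 2s, [SO4^2-] = s.
Ksp = (2s)^2s = 4s^3
Solving, s = (1.7 × 10^-5/4)^(1/3) = 1.6 × 10^-2 M

s ≈ 1.6 × 10^-2 M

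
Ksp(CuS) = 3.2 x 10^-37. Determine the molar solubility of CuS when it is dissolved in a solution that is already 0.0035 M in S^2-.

CuS(s) ⇌ Cu^2+ + S^2-
Ksp = [Cu^2+][S^2-]
Let s = moles of CuS that dissolve per litre. [Cu^2+] = s, [S^2-] = 0.0035 + s ≈ 0.0035 (common-ion effect: S^2- is already 0.0035 M).
Ksp ≈ s × 0.0035
s = 9.1 × 10^-35 M
Check: s = 9.1 × 10^-35 ≪ 0.0035, so the approximation is valid.

s = 9.1e-35 M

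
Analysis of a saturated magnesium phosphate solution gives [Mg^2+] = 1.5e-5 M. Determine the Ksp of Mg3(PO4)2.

Ksp = 3.4e-25

Mg3(PO4)2(s) <=> 3 Mg^2+ + 2 PO4^3-
Stoichiometry gives [PO4^3-] = (2/3)[Mg^2+] = 1.00 x 10^-5 M.
Ksp = [Mg^2+]^3[PO4^3-]^2
Ksp = (1.5 x 10^-5)^3 × (1.00 × 10^-5)^2 = 3.4 x 10^-25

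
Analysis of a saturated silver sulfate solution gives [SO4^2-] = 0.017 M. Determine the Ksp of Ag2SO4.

Ag2SO4(s) ⇌ 2 Ag^+ + SO4^2-
Stoichiometry gives [Ag^+] = (2/1)[SO4^2-] = 3.40 × 10^-2 M.
Ksp = [Ag^+]^2[SO4^2-]
Ksp = (3.40 × 10^-2)^2 × 1.7 × 10^-2 = 2.0 × 10^-5

2.0 x 10^-5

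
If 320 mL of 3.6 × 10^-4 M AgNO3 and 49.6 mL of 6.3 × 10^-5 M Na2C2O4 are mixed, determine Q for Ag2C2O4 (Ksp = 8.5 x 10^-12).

8.2e-13

Total volume = 320 + 49.6 = 369.6 mL.
[Ag^+] = 3.6 × 10^-4 × (320/369.6) = 3.12 × 10^-4 M
[C2O4^2-] = 6.3 × 10^-5 × (49.6/369.6) = 8.45 × 10^-6 M
Ag2C2O4(s) <=> 2 Ag^+(aq) + C2O4^2-(aq), so Q = [Ag^+]^2[C2O4^2-]
Q = (3.12 × 10^-4)^2(8.45 x 10^-6) = 8.2 × 10^-13
Q < Ksp, so no precipitate of Ag2C2O4 forms.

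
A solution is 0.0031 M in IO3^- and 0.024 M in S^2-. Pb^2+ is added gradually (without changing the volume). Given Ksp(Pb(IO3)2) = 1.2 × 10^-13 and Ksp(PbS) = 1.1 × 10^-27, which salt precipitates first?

Each salt begins to precipitate when Q = Ksp, i.e. when [Pb^2+] reaches its threshold.
For Pb(IO3)2: 1.2 × 10^-13 = (0.0031)^2 × [Pb^2+]  ⇒  [Pb^2+] = 1.2 × 10^-8 M.
For PbS: 1.1 × 10^-27 = 0.024 × [Pb^2+]  ⇒  [Pb^2+] = 4.6 x 10^-26 M.
The salt with the lower threshold [Pb^2+] precipitates first: PbS.

PbS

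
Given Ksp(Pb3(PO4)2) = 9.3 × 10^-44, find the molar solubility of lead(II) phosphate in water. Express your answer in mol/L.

Pb3(PO4)2(s) <=> 3 Pb^2+(aq) + 2 PO4^3-(aq)
Ksp = [Pb^2+]^3[PO4^3-]^2
Let s = molar solubility. Then [Pb^2+] = 3s and [PO4^3-] = 2s.
Substituting: Ksp = (3s)^3(2s)^2 = 108s^5
s^5 = 9.3 × 10^-44 / 108, so s = 9.7 × 10^-10 M

s = 9.7e-10 M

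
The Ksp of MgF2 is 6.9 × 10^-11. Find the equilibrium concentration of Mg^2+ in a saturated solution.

MgF2(s) ⇌ Mg^2+ + 2 F^-
Ksp = [Mg^2+][F^-]^2
Let s = molar solubility. Then [Mg^2+] = s and [F^-] = 2s.
Substituting: Ksp = s(2s)^2 = 4s^3
s = (6.9 × 10^-11 / 4)^(1/3) = 2.58 × 10^-4 M
[Mg^2+] = s = 2.6 × 10^-4 M

2.6 × 10^-4 M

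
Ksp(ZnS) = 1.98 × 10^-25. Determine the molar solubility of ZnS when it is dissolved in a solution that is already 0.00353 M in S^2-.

ZnS(s) <=> Zn^2+(aq) + S^2-(aq)
Ksp = [Zn^2+][S^2-]
Let s be the molar solubility in this solution. [Zn^2+] = s, [S^2-] = 0.00353 + s ≈ 0.00353 (since the S^2- already present dominates).
Ksp ≈ s × 0.00353
s = 5.61 x 10^-23 M
Check: s = 5.6 × 10^-23 ≪ 0.00353, so the approximation is valid.

s = 5.61e-23 M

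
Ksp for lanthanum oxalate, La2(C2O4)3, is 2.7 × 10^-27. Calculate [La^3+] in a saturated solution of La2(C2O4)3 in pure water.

[La^3+] = 3.8e-6 M

La2(C2O4)3(s) ⇌ 2 La^3+ + 3 C2O4^2-
Ksp = [La^3+]^2[C2O4^2-]^3
For each mole of La2(C2O4)3 that dissolves: [La^3+] = 2s, [C2O4^2-] = 3s.
So Ksp = (2s)^2 × (3s)^3 = 108s^5
s^5 = 2.7 × 10^-27 / 108, so s = 1.90 × 10^-6 M
[La^3+] = 2s = 3.8 × 10^-6 M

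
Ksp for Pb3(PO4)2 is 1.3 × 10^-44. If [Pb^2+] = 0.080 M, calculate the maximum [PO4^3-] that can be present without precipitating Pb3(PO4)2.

[PO4^3-] = 5.0e-21 M

Pb3(PO4)2(s) ⇌ 3 Pb^2+ + 2 PO4^3-
Ksp = [Pb^2+]^3[PO4^3-]^2
Precipitation begins when Q = Ksp. With [Pb^2+] = 0.080 M:
1.3 × 10^-44 = (0.080)^3 × [PO4^3-]^2
[PO4^3-] = (1.3 × 10^-44 / 5.12 x 10^-4)^(1/2) = 5.0 × 10^-21 M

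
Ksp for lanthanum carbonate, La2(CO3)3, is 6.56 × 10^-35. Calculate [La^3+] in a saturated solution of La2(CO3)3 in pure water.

La2(CO3)3(s) ⇌ 2 La^3+(aq) + 3 CO3^2-(aq)
Ksp = [La^3+]^2[CO3^2-]^3
With molar solubility s: [La^3+] = 2s, [CO3^2-] = 3s.
So Ksp = (2s)^2 × (3s)^3 = 108s^5
s^5 = 6.56 × 10^-35 / 108, so s = 5.711 x 10^-8 M
[La^3+] = 2s = 1.14 × 10^-7 M

1.14 × 10^-7 M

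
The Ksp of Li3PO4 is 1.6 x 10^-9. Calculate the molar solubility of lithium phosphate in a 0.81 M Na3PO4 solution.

4.2 x 10^-4 M

Li3PO4(s) <=> 3 Li^+ + PO4^3-
Ksp = [Li^+]^3[PO4^3-]
Let s be the molar solubility in this solution. [Li^+] = 3s, [PO4^3-] = 0.81 + s ≈ 0.81 (since PO4^3- from Na3PO4 dominates).
Ksp ≈ (3s)^3 × 0.81
s = 4.2 x 10^-4 M
Check: s = 4.2 x 10^-4 ≪ 0.81, so the approximation is valid.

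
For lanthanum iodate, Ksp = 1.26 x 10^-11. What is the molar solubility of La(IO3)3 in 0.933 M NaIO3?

La(IO3)3(s) ⇌ La^3+ + 3 IO3^-
Ksp = [La^3+][IO3^-]^3
Let s be the molar solubility in this solution. [La^3+] = s, [IO3^-] = 0.933 + 3s ≈ 0.933 (Ksp is small, so little additional dissolves).
Ksp ≈ s × (0.933)^3
s = 1.55 × 10^-11 M
Check: 3s = 4.7 × 10^-11 ≪ 0.933, so the approximation is valid.

s ≈ 1.55 × 10^-11 M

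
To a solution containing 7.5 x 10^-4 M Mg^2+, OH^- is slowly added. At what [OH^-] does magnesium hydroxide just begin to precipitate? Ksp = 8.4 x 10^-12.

Mg(OH)2(s) ⇌ Mg^2+(aq) + 2 OH^-(aq)
Ksp = [Mg^2+][OH^-]^2
Precipitation begins when Q = Ksp. With [Mg^2+] = 7.5 x 10^-4 M:
8.4 x 10^-12 = (7.5 x 10^-4) × [OH^-]^2
[OH^-] = (8.4 x 10^-12 / 7.5 × 10^-4)^(1/2) = 1.1 x 10^-4 M

[OH^-] = 1.1e-4 M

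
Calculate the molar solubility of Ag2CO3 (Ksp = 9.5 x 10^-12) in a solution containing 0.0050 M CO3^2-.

Ag2CO3(s) ⇌ 2 Ag^+(aq) + CO3^2-(aq)
Ksp = [Ag^+]^2[CO3^2-]
Let s = moles of Ag2CO3 that dissolve per litre. [Ag^+] = 2s, [CO3^2-] = 0.0050 + s ≈ 0.0050 (since the CO3^2- already present dominates).
Ksp ≈ (2s)^2 × 0.0050
s = 2.2 x 10^-5 M
Check: s = 2.2 × 10^-5 ≪ 0.0050, so the approximation is valid.

s ≈ 2.2 x 10^-5 M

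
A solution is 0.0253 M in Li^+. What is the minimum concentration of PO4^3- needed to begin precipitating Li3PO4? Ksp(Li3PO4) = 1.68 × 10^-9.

Li3PO4(s) ⇌ 3 Li^+(aq) + PO4^3-(aq)
Ksp = [Li^+]^3[PO4^3-]
Precipitation begins when Q = Ksp. With [Li^+] = 0.0253 M:
1.68 × 10^-9 = (0.0253)^3 × [PO4^3-]
[PO4^3-] = (1.68 × 10^-9 / 1.619 × 10^-5) = 1.04 × 10^-4 M

[PO4^3-] = 1.04 × 10^-4 M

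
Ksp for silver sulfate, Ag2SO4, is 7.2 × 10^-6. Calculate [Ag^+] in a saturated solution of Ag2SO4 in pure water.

[Ag^+] = 2.4e-2 M

Ag2SO4(s) ⇌ 2 Ag^+ + SO4^2-
Ksp = [Ag^+]^2[SO4^2-]
For each mole of Ag2SO4 that dissolves: [Ag^+] = 2s, [SO4^2-] = s.
Ksp = (2s)^2s = 4s^3
s = (7.2 × 10^-6 / 4)^(1/3) = 1.22 x 10^-2 M
[Ag^+] = 2s = 2.4 × 10^-2 M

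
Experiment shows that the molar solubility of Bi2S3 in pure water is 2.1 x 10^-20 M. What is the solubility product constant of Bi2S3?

Bi2S3(s) <=> 2 Bi^3+(aq) + 3 S^2-(aq)
Let s = molar solubility. Then [Bi^3+] = 2s and [S^2-] = 3s.
Ksp = [Bi^3+]^2[S^2-]^3
So Ksp = (2s)^2 × (3s)^3 = 108s^5
With s = 2.1 x 10^-20: Ksp = 4.4 × 10^-97

Ksp = 4.4 × 10^-97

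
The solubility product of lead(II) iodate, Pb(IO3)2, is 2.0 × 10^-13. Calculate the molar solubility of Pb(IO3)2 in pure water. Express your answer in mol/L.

Pb(IO3)2(s) ⇌ Pb^2+(aq) + 2 IO3^-(aq)
Ksp = [Pb^2+][IO3^-]^2
With molar solubility s: [Pb^2+] = s, [IO3^-] = 2s.
Ksp = s(2s)^2 = 4s^3
s^3 = 2.0 × 10^-13 / 4, so s = 3.7 x 10^-5 M

3.7 × 10^-5 M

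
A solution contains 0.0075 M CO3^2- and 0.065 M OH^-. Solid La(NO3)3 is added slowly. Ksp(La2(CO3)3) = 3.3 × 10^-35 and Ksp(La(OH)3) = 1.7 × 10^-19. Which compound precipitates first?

La(OH)3

Each salt begins to precipitate when Q = Ksp, i.e. when [La^3+] reaches its threshold.
For La2(CO3)3: 3.3 × 10^-35 = (0.0075)^3 × [La^3+]^2  ⇒  [La^3+] = 8.8 × 10^-15 M.
For La(OH)3: 1.7 × 10^-19 = (0.065)^3 × [La^3+]  ⇒  [La^3+] = 6.2 × 10^-16 M.
The salt with the lower threshold [La^3+] precipitates first: La(OH)3.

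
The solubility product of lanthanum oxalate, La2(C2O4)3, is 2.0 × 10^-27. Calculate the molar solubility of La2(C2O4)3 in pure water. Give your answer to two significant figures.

s = 1.8 x 10^-6 M

La2(C2O4)3(s) ⇌ 2 La^3+(aq) + 3 C2O4^2-(aq)
Ksp = [La^3+]^2[C2O4^2-]^3
For each mole of La2(C2O4)3 that dissolves: [La^3+] = 2s, [C2O4^2-] = 3s.
Ksp = (2s)^2(3s)^3 = 108s^5
s^5 = 2.0 × 10^-27 / 108, so s = 1.8 x 10^-6 M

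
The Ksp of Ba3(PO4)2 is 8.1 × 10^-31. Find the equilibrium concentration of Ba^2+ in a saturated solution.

Ba3(PO4)2(s) ⇌ 3 Ba^2+ + 2 PO4^3-
Ksp = [Ba^2+]^3[PO4^3-]^2
With molar solubility s: [Ba^2+] = 3s, [PO4^3-] = 2s.
Substituting: Ksp = (3s)^3(2s)^2 = 108s^5
Solving, s = (8.1 × 10^-31/108)^(1/5) = 3.76 x 10^-7 M
[Ba^2+] = 3s = 1.1 × 10^-6 M

1.1e-6 M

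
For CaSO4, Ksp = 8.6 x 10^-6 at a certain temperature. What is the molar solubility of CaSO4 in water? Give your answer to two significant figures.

CaSO4(s) <=> Ca^2+(aq) + SO4^2-(aq)
Ksp = [Ca^2+][SO4^2-]
For each mole of CaSO4 that dissolves: [Ca^2+] = s, [SO4^2-] = s.
Ksp = s × s = s^2
s = √(8.6 x 10^-6) = 2.9 x 10^-3 M

s ≈ 2.9 × 10^-3 M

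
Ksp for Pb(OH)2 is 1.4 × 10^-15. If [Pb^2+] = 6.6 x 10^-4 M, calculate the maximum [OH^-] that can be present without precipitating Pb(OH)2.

[OH^-] = 1.5 × 10^-6 M

Pb(OH)2(s) <=> Pb^2+(aq) + 2 OH^-(aq)
Ksp = [Pb^2+][OH^-]^2
Precipitation begins when Q = Ksp. With [Pb^2+] = 6.6 x 10^-4 M:
1.4 × 10^-15 = (6.6 x 10^-4) × [OH^-]^2
[OH^-] = (1.4 × 10^-15 / 6.6 x 10^-4)^(1/2) = 1.5 × 10^-6 M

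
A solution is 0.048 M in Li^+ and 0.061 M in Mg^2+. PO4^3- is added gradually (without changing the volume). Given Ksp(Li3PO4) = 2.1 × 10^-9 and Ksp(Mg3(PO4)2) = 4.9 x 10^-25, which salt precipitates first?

Precipitation of each salt starts when its ion product equals its Ksp.
For Li3PO4: 2.1 × 10^-9 = (0.048)^3 × [PO4^3-]  ⇒  [PO4^3-] = 1.9 × 10^-5 M.
For Mg3(PO4)2: 4.9 x 10^-25 = (0.061)^3 × [PO4^3-]^2  ⇒  [PO4^3-] = 4.6 × 10^-11 M.
The salt with the lower threshold [PO4^3-] precipitates first: Mg3(PO4)2.

Mg3(PO4)2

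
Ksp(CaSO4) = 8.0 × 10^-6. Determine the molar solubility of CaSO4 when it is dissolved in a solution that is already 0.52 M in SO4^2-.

CaSO4(s) <=> Ca^2+(aq) + SO4^2-(aq)
Ksp = [Ca^2+][SO4^2-]
Let s be the molar solubility in this solution. [Ca^2+] = s, [SO4^2-] = 0.52 + s ≈ 0.52 (common-ion effect: SO4^2- is already 0.52 M).
Ksp ≈ s × 0.52
s = 1.5 × 10^-5 M
Check: s = 1.5 × 10^-5 ≪ 0.52, so the approximation is valid.

s ≈ 1.5e-5 M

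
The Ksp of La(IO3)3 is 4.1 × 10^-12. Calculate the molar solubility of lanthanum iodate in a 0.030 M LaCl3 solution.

1.7 × 10^-4 M

La(IO3)3(s) ⇌ La^3+ + 3 IO3^-
Ksp = [La^3+][IO3^-]^3
Let s = moles of La(IO3)3 that dissolve per litre. [La^3+] = 0.030 + s ≈ 0.030, [IO3^-] = 3s (Ksp is small, so little additional dissolves).
Ksp ≈ 0.030 × (3s)^3
s = 1.7 × 10^-4 M
Check: s = 1.7 × 10^-4 ≪ 0.030, so the approximation is valid.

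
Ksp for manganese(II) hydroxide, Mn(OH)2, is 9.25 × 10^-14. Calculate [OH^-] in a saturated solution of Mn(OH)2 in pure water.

Mn(OH)2(s) ⇌ Mn^2+ + 2 OH^-
Ksp = [Mn^2+][OH^-]^2
Let s = molar solubility. Then [Mn^2+] = s and [OH^-] = 2s.
Substituting: Ksp = s(2s)^2 = 4s^3
Solving, s = (9.25 × 10^-14/4)^(1/3) = 2.849 × 10^-5 M
[OH^-] = 2s = 5.70 x 10^-5 M

[OH^-] = 5.70e-5 M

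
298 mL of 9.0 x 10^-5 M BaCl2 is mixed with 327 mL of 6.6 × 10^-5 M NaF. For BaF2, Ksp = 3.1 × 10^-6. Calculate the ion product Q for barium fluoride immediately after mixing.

Total volume = 298 + 327 = 625 mL.
[Ba^2+] = 9.0 × 10^-5 × (298/625) = 4.29 x 10^-5 M
[F^-] = 6.6 × 10^-5 × (327/625) = 3.45 x 10^-5 M
BaF2(s) ⇌ Ba^2+(aq) + 2 F^-(aq), so Q = [Ba^2+][F^-]^2
Q = (4.29 × 10^-5)(3.45 x 10^-5)^2 = 5.1 × 10^-14
Q < Ksp, so no precipitate of BaF2 forms.

Q = 5.1e-14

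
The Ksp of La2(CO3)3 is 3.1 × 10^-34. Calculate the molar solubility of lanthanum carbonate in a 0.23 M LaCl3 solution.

La2(CO3)3(s) ⇌ 2 La^3+(aq) + 3 CO3^2-(aq)
Ksp = [La^3+]^2[CO3^2-]^3
Let s = moles of La2(CO3)3 that dissolve per litre. [La^3+] = 0.23 + 2s ≈ 0.23, [CO3^2-] = 3s (Ksp is small, so little additional dissolves).
Ksp ≈ (0.23)^2 × (3s)^3
s = 6.0 × 10^-12 M
Check: 2s = 1.2 × 10^-11 ≪ 0.23, so the approximation is valid.

s = 6.0 x 10^-12 M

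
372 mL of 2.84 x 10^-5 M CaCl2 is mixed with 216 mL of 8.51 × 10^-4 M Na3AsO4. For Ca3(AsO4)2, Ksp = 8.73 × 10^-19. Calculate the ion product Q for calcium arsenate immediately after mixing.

Q = 5.67 × 10^-22

Total volume = 372 + 216 = 588 mL.
[Ca^2+] = 2.84 x 10^-5 × (372/588) = 1.797 × 10^-5 M
[AsO4^3-] = 8.51 × 10^-4 × (216/588) = 3.126 × 10^-4 M
Ca3(AsO4)2(s) <=> 3 Ca^2+(aq) + 2 AsO4^3-(aq), so Q = [Ca^2+]^3[AsO4^3-]^2
Q = (1.797 x 10^-5)^3(3.126 × 10^-4)^2 = 5.67 × 10^-22
Q < Ksp, so no precipitate of Ca3(AsO4)2 forms.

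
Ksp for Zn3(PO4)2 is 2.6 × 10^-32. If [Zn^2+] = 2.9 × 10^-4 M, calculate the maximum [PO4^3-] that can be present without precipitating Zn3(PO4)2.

[PO4^3-] = 3.3 x 10^-11 M

Zn3(PO4)2(s) ⇌ 3 Zn^2+(aq) + 2 PO4^3-(aq)
Ksp = [Zn^2+]^3[PO4^3-]^2
Precipitation begins when Q = Ksp. With [Zn^2+] = 2.9 × 10^-4 M:
2.6 × 10^-32 = (2.9 × 10^-4)^3 × [PO4^3-]^2
[PO4^3-] = (2.6 × 10^-32 / 2.44 × 10^-11)^(1/2) = 3.3 × 10^-11 M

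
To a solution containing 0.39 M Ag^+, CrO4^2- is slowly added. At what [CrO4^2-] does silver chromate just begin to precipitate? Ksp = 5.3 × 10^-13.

[CrO4^2-] = 3.5e-12 M

Ag2CrO4(s) ⇌ 2 Ag^+ + CrO4^2-
Ksp = [Ag^+]^2[CrO4^2-]
Precipitation begins when Q = Ksp. With [Ag^+] = 0.39 M:
5.3 × 10^-13 = (0.39)^2 × [CrO4^2-]
[CrO4^2-] = (5.3 × 10^-13 / 1.52 × 10^-1) = 3.5 × 10^-12 M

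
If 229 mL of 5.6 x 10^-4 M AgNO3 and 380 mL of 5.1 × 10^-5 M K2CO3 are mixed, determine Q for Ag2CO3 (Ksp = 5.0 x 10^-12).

Total volume = 229 + 380 = 609 mL.
[Ag^+] = 5.6 x 10^-4 × (229/609) = 2.11 × 10^-4 M
[CO3^2-] = 5.1 × 10^-5 × (380/609) = 3.18 × 10^-5 M
Ag2CO3(s) ⇌ 2 Ag^+(aq) + CO3^2-(aq), so Q = [Ag^+]^2[CO3^2-]
Q = (2.11 × 10^-4)^2(3.18 × 10^-5) = 1.4 × 10^-12
Q < Ksp, so no precipitate of Ag2CO3 forms.

1.4 × 10^-12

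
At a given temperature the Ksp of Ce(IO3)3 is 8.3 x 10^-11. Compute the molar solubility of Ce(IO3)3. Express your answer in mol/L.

Ce(IO3)3(s) ⇌ Ce^3+(aq) + 3 IO3^-(aq)
Ksp = [Ce^3+][IO3^-]^3
For each mole of Ce(IO3)3 that dissolves: [Ce^3+] = s, [IO3^-] = 3s.
Ksp = s(3s)^3 = 27s^4
Solving, s = (8.3 x 10^-11/27)^(1/4) = 1.3 x 10^-3 M

1.3 × 10^-3 M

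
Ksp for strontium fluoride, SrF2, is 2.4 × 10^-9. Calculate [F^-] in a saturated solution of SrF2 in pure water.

SrF2(s) <=> Sr^2+(aq) + 2 F^-(aq)
Ksp = [Sr^2+][F^-]^2
For each mole of SrF2 that dissolves: [Sr^2+] = s, [F^-] = 2s.
Substituting: Ksp = s(2s)^2 = 4s^3
s = (2.4 × 10^-9 / 4)^(1/3) = 8.43 × 10^-4 M
[F^-] = 2s = 1.7 × 10^-3 M

[F^-] = 1.7 × 10^-3 M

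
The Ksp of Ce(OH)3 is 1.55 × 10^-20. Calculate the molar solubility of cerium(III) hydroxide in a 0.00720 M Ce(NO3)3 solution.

Ce(OH)3(s) ⇌ Ce^3+ + 3 OH^-
Ksp = [Ce^3+][OH^-]^3
If s mol/L dissolves here, [Ce^3+] = 0.00720 + s ≈ 0.00720, [OH^-] = 3s (common-ion effect: Ce^3+ is already 0.00720 M).
Ksp ≈ 0.00720 × (3s)^3
s = 4.30 x 10^-7 M
Check: s = 4.3 × 10^-7 ≪ 0.00720, so the approximation is valid.

4.30e-7 M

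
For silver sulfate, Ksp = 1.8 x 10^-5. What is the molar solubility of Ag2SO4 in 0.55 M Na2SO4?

Ag2SO4(s) <=> 2 Ag^+ + SO4^2-
Ksp = [Ag^+]^2[SO4^2-]
If s mol/L dissolves here, [Ag^+] = 2s, [SO4^2-] = 0.55 + s ≈ 0.55 (common-ion effect: SO4^2- is already 0.55 M).
Ksp ≈ (2s)^2 × 0.55
s = 2.9 × 10^-3 M
Check: s = 2.9 x 10^-3 ≪ 0.55, so the approximation is valid.

s = 2.9 × 10^-3 M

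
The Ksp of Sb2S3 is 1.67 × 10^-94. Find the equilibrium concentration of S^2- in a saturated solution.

[S^2-] ≈ 2.07 × 10^-19 M

Sb2S3(s) <=> 2 Sb^3+ + 3 S^2-
Ksp = [Sb^3+]^2[S^2-]^3
For each mole of Sb2S3 that dissolves: [Sb^3+] = 2s, [S^2-] = 3s.
Substituting: Ksp = (2s)^2(3s)^3 = 108s^5
s = (1.67 × 10^-94 / 108)^(1/5) = 6.884 × 10^-20 M
[S^2-] = 3s = 2.07 × 10^-19 M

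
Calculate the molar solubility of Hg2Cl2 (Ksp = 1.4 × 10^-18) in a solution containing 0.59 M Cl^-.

s = 4.0 × 10^-18 M

Hg2Cl2(s) <=> Hg2^2+(aq) + 2 Cl^-(aq)
Ksp = [Hg2^2+][Cl^-]^2
Let s = moles of Hg2Cl2 that dissolve per litre. [Hg2^2+] = s, [Cl^-] = 0.59 + 2s ≈ 0.59 (since the Cl^- already present dominates).
Ksp ≈ s × (0.59)^2
s = 4.0 × 10^-18 M
Check: 2s = 8.0 x 10^-18 ≪ 0.59, so the approximation is valid.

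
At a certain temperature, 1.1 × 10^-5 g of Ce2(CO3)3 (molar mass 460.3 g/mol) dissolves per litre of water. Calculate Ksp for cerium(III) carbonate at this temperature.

Molar solubility s = (1.1 × 10^-5 g/L) / (460.3 g/mol) = 2.39 × 10^-8 M.
Ce2(CO3)3(s) ⇌ 2 Ce^3+(aq) + 3 CO3^2-(aq)
If s mol/L of Ce2(CO3)3 dissolves, [Ce^3+] = 2s and [CO3^2-] = 3s.
Ksp = [Ce^3+]^2[CO3^2-]^3
Substituting: Ksp = (2s)^2(3s)^3 = 108s^5
Ksp = 108 × (2.39 × 10^-8)^5 = 8.4 × 10^-37

Ksp ≈ 8.4 × 10^-37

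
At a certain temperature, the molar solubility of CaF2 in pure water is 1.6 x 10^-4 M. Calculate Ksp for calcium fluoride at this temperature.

CaF2(s) <=> Ca^2+(aq) + 2 F^-(aq)
With molar solubility s: [Ca^2+] = s, [F^-] = 2s.
Ksp = [Ca^2+][F^-]^2
Ksp = s(2s)^2 = 4s^3
Ksp = 4 × (1.6 × 10^-4)^3 = 1.6 x 10^-11

Ksp ≈ 1.6e-11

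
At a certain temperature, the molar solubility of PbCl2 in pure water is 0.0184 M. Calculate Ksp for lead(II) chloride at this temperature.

Ksp ≈ 2.49 x 10^-5

PbCl2(s) ⇌ Pb^2+ + 2 Cl^-
If s mol/L of PbCl2 dissolves, [Pb^2+] = s and [Cl^-] = 2s.
Ksp = [Pb^2+][Cl^-]^2
Ksp = s(2s)^2 = 4s^3
Ksp = 4 × (1.84 x 10^-2)^3 = 2.49 x 10^-5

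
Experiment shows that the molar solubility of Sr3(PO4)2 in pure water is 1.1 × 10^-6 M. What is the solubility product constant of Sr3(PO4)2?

Sr3(PO4)2(s) ⇌ 3 Sr^2+(aq) + 2 PO4^3-(aq)
If s mol/L of Sr3(PO4)2 dissolves, [Sr^2+] = 3s and [PO4^3-] = 2s.
Ksp = [Sr^2+]^3[PO4^3-]^2
So Ksp = (3s)^3 × (2s)^2 = 108s^5
Ksp = 108 × (1.1 × 10^-6)^5 = 1.7 × 10^-28

1.7 × 10^-28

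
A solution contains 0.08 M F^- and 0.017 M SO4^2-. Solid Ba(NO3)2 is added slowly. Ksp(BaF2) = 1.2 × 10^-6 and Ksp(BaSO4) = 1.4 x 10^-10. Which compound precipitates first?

Precipitation of each salt starts when its ion product equals its Ksp.
For BaF2: 1.2 × 10^-6 = (0.08)^2 × [Ba^2+]  ⇒  [Ba^2+] = 1.9 x 10^-4 M.
For BaSO4: 1.4 x 10^-10 = 0.017 × [Ba^2+]  ⇒  [Ba^2+] = 8.2 x 10^-9 M.
The salt with the lower threshold [Ba^2+] precipitates first: BaSO4.

BaSO4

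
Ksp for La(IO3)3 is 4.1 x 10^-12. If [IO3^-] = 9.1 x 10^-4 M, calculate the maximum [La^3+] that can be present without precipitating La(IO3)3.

[La^3+] ≈ 5.4e-3 M

La(IO3)3(s) <=> La^3+(aq) + 3 IO3^-(aq)
Ksp = [La^3+][IO3^-]^3
Precipitation begins when Q = Ksp. With [IO3^-] = 9.1 x 10^-4 M:
4.1 x 10^-12 = (9.1 x 10^-4)^3 × [La^3+]
[La^3+] = (4.1 x 10^-12 / 7.54 x 10^-10) = 5.4 x 10^-3 M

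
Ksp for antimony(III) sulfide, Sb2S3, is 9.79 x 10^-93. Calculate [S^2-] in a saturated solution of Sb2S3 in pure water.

4.66 x 10^-19 M

Sb2S3(s) ⇌ 2 Sb^3+ + 3 S^2-
Ksp = [Sb^3+]^2[S^2-]^3
With molar solubility s: [Sb^3+] = 2s, [S^2-] = 3s.
So Ksp = (2s)^2 × (3s)^3 = 108s^5
s = (9.79 x 10^-93 / 108)^(1/5) = 1.554 × 10^-19 M
[S^2-] = 3s = 4.66 × 10^-19 M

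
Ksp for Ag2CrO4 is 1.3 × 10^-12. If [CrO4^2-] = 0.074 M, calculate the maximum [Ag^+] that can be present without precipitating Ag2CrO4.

[Ag^+] ≈ 4.2e-6 M

Ag2CrO4(s) <=> 2 Ag^+(aq) + CrO4^2-(aq)
Ksp = [Ag^+]^2[CrO4^2-]
Precipitation begins when Q = Ksp. With [CrO4^2-] = 0.074 M:
1.3 × 10^-12 = (0.074) × [Ag^+]^2
[Ag^+] = (1.3 × 10^-12 / 7.4 x 10^-2)^(1/2) = 4.2 × 10^-6 M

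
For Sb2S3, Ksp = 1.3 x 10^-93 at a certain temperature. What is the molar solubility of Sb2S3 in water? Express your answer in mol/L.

s ≈ 1.0e-19 M

Sb2S3(s) <=> 2 Sb^3+(aq) + 3 S^2-(aq)
Ksp = [Sb^3+]^2[S^2-]^3
With molar solubility s: [Sb^3+] = 2s, [S^2-] = 3s.
Ksp = (2s)^2(3s)^3 = 108s^5
s = (1.3 x 10^-93 / 108)^(1/5) = 1.0 x 10^-19 M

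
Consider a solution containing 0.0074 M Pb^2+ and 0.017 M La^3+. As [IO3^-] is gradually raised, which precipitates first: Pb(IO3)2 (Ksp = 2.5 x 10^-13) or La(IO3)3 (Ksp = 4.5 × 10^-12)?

Precipitation of each salt starts when its ion product equals its Ksp.
For Pb(IO3)2: 2.5 x 10^-13 = 0.0074 × [IO3^-]^2  ⇒  [IO3^-] = 5.8 × 10^-6 M.
For La(IO3)3: 4.5 × 10^-12 = 0.017 × [IO3^-]^3  ⇒  [IO3^-] = 6.4 × 10^-4 M.
The salt with the lower threshold [IO3^-] precipitates first: Pb(IO3)2.

Pb(IO3)2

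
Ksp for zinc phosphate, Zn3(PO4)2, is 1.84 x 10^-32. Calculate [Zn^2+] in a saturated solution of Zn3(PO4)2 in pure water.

Zn3(PO4)2(s) <=> 3 Zn^2+(aq) + 2 PO4^3-(aq)
Ksp = [Zn^2+]^3[PO4^3-]^2
Let s = molar solubility. Then [Zn^2+] = 3s and [PO4^3-] = 2s.
Ksp = (3s)^3(2s)^2 = 108s^5
Solving, s = (1.84 x 10^-32/108)^(1/5) = 1.763 x 10^-7 M
[Zn^2+] = 3s = 5.29 × 10^-7 M

5.29e-7 M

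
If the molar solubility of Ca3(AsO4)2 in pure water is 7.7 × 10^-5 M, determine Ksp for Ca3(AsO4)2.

Ksp = 2.9 x 10^-19

Ca3(AsO4)2(s) ⇌ 3 Ca^2+ + 2 AsO4^3-
For each mole of Ca3(AsO4)2 that dissolves: [Ca^2+] = 3s, [AsO4^3-] = 2s.
Ksp = [Ca^2+]^3[AsO4^3-]^2
Substituting: Ksp = (3s)^3(2s)^2 = 108s^5
With s = 7.7 × 10^-5: Ksp = 2.9 x 10^-19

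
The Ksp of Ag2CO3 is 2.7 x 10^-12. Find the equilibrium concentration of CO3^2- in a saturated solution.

Ag2CO3(s) ⇌ 2 Ag^+(aq) + CO3^2-(aq)
Ksp = [Ag^+]^2[CO3^2-]
For each mole of Ag2CO3 that dissolves: [Ag^+] = 2s, [CO3^2-] = s.
Substituting: Ksp = (2s)^2s = 4s^3
s = (2.7 x 10^-12 / 4)^(1/3) = 8.77 × 10^-5 M
[CO3^2-] = s = 8.8 x 10^-5 M

8.8 × 10^-5 M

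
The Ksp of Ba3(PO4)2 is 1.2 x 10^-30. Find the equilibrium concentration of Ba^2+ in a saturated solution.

Ba3(PO4)2(s) ⇌ 3 Ba^2+ + 2 PO4^3-
Ksp = [Ba^2+]^3[PO4^3-]^2
If s mol/L of Ba3(PO4)2 dissolves, [Ba^2+] = 3s and [PO4^3-] = 2s.
Ksp = (3s)^3(2s)^2 = 108s^5
s = (1.2 x 10^-30 / 108)^(1/5) = 4.07 x 10^-7 M
[Ba^2+] = 3s = 1.2 x 10^-6 M

1.2 x 10^-6 M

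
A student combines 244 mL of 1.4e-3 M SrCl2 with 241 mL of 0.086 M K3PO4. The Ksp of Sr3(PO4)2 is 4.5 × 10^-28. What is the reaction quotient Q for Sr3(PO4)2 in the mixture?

6.4 × 10^-13

Total volume = 244 + 241 = 485 mL.
[Sr^2+] = 1.4 x 10^-3 × (244/485) = 7.04 × 10^-4 M
[PO4^3-] = 8.6 × 10^-2 × (241/485) = 4.27 x 10^-2 M
Sr3(PO4)2(s) <=> 3 Sr^2+ + 2 PO4^3-, so Q = [Sr^2+]^3[PO4^3-]^2
Q = (7.04 x 10^-4)^3(4.27 × 10^-2)^2 = 6.4 × 10^-13
Q > Ksp, so Sr3(PO4)2 will precipitate.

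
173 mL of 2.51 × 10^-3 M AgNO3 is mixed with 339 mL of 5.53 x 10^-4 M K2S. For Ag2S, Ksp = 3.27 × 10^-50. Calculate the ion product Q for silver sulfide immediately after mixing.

Q = 2.63e-10

Total volume = 173 + 339 = 512 mL.
[Ag^+] = 2.51 × 10^-3 × (173/512) = 8.481 x 10^-4 M
[S^2-] = 5.53 x 10^-4 × (339/512) = 3.661 × 10^-4 M
Ag2S(s) ⇌ 2 Ag^+(aq) + S^2-(aq), so Q = [Ag^+]^2[S^2-]
Q = (8.481 × 10^-4)^2(3.661 x 10^-4) = 2.63 × 10^-10
Q > Ksp, so Ag2S will precipitate.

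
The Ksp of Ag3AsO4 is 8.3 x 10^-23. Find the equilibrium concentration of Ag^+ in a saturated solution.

[Ag^+] = 4.0 x 10^-6 M

Ag3AsO4(s) ⇌ 3 Ag^+ + AsO4^3-
Ksp = [Ag^+]^3[AsO4^3-]
For each mole of Ag3AsO4 that dissolves: [Ag^+] = 3s, [AsO4^3-] = s.
Substituting: Ksp = (3s)^3s = 27s^4
Solving, s = (8.3 x 10^-23/27)^(1/4) = 1.32 x 10^-6 M
[Ag^+] = 3s = 4.0 × 10^-6 M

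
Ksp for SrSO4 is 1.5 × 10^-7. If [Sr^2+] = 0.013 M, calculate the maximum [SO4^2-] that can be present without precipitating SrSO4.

[SO4^2-] ≈ 1.2 × 10^-5 M

SrSO4(s) ⇌ Sr^2+(aq) + SO4^2-(aq)
Ksp = [Sr^2+][SO4^2-]
Precipitation begins when Q = Ksp. With [Sr^2+] = 0.013 M:
1.5 × 10^-7 = (0.013) × [SO4^2-]
[SO4^2-] = (1.5 × 10^-7 / 1.3 × 10^-2) = 1.2 × 10^-5 M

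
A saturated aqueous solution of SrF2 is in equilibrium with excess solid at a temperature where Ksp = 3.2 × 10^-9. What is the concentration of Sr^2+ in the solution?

SrF2(s) ⇌ Sr^2+(aq) + 2 F^-(aq)
Ksp = [Sr^2+][F^-]^2
If s mol/L of SrF2 dissolves, [Sr^2+] = s and [F^-] = 2s.
Substituting: Ksp = s(2s)^2 = 4s^3
s = (3.2 × 10^-9 / 4)^(1/3) = 9.28 × 10^-4 M
[Sr^2+] = s = 9.3 × 10^-4 M

9.3 × 10^-4 M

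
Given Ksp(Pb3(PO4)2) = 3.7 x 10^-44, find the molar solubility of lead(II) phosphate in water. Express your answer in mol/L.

s = 8.1e-10 M

Pb3(PO4)2(s) ⇌ 3 Pb^2+(aq) + 2 PO4^3-(aq)
Ksp = [Pb^2+]^3[PO4^3-]^2
For each mole of Pb3(PO4)2 that dissolves: [Pb^2+] = 3s, [PO4^3-] = 2s.
So Ksp = (3s)^3 × (2s)^2 = 108s^5
s = (3.7 x 10^-44 / 108)^(1/5) = 8.1 x 10^-10 M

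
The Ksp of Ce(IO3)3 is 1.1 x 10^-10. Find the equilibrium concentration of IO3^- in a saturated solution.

[IO3^-] ≈ 4.3 x 10^-3 M

Ce(IO3)3(s) <=> Ce^3+(aq) + 3 IO3^-(aq)
Ksp = [Ce^3+][IO3^-]^3
Let s = molar solubility. Then [Ce^3+] = s and [IO3^-] = 3s.
Ksp = s(3s)^3 = 27s^4
s = (1.1 x 10^-10 / 27)^(1/4) = 1.42 × 10^-3 M
[IO3^-] = 3s = 4.3 x 10^-3 M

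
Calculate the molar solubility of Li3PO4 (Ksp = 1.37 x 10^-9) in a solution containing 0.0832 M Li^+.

2.38e-6 M

Li3PO4(s) ⇌ 3 Li^+ + PO4^3-
Ksp = [Li^+]^3[PO4^3-]
Let s be the molar solubility in this solution. [Li^+] = 0.0832 + 3s ≈ 0.0832, [PO4^3-] = s (common-ion effect: Li^+ is already 0.0832 M).
Ksp ≈ (0.0832)^3 × s
s = 2.38 × 10^-6 M
Check: 3s = 7.1 × 10^-6 ≪ 0.0832, so the approximation is valid.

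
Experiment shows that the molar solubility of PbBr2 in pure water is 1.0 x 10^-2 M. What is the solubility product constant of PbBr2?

PbBr2(s) ⇌ Pb^2+(aq) + 2 Br^-(aq)
With molar solubility s: [Pb^2+] = s, [Br^-] = 2s.
Ksp = [Pb^2+][Br^-]^2
Substituting: Ksp = s(2s)^2 = 4s^3
With s = 1.0 x 10^-2: Ksp = 4.0 x 10^-6

Ksp ≈ 4.0 × 10^-6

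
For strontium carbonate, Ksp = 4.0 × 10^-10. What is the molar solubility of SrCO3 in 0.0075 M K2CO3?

SrCO3(s) ⇌ Sr^2+(aq) + CO3^2-(aq)
Ksp = [Sr^2+][CO3^2-]
If s mol/L dissolves here, [Sr^2+] = s, [CO3^2-] = 0.0075 + s ≈ 0.0075 (since CO3^2- from K2CO3 dominates).
Ksp ≈ s × 0.0075
s = 5.3 × 10^-8 M
Check: s = 5.3 × 10^-8 ≪ 0.0075, so the approximation is valid.

s = 5.3 x 10^-8 M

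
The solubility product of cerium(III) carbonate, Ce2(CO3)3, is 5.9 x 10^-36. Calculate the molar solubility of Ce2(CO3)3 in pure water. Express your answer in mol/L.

Ce2(CO3)3(s) ⇌ 2 Ce^3+ + 3 CO3^2-
Ksp = [Ce^3+]^2[CO3^2-]^3
Let s = molar solubility. Then [Ce^3+] = 2s and [CO3^2-] = 3s.
So Ksp = (2s)^2 × (3s)^3 = 108s^5
Solving, s = (5.9 x 10^-36/108)^(1/5) = 3.5 × 10^-8 M

s ≈ 3.5 × 10^-8 M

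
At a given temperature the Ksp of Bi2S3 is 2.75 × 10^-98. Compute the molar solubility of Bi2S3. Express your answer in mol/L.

Bi2S3(s) ⇌ 2 Bi^3+ + 3 S^2-
Ksp = [Bi^3+]^2[S^2-]^3
Let s = molar solubility. Then [Bi^3+] = 2s and [S^2-] = 3s.
Substituting: Ksp = (2s)^2(3s)^3 = 108s^5
Solving, s = (2.75 × 10^-98/108)^(1/5) = 1.21 × 10^-20 M

s = 1.21 × 10^-20 M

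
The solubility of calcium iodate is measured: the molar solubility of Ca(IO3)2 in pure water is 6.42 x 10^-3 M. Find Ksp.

Ksp = 1.06 × 10^-6

Ca(IO3)2(s) ⇌ Ca^2+ + 2 IO3^-
If s mol/L of Ca(IO3)2 dissolves, [Ca^2+] = s and [IO3^-] = 2s.
Ksp = [Ca^2+][IO3^-]^2
Ksp = s(2s)^2 = 4s^3
Ksp = 4 × (6.42 × 10^-3)^3 = 1.06 × 10^-6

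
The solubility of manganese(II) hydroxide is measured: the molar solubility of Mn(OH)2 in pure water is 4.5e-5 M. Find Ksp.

Mn(OH)2(s) <=> Mn^2+(aq) + 2 OH^-(aq)
For each mole of Mn(OH)2 that dissolves: [Mn^2+] = s, [OH^-] = 2s.
Ksp = [Mn^2+][OH^-]^2
Substituting: Ksp = s(2s)^2 = 4s^3
Ksp = 4 × (4.5 x 10^-5)^3 = 3.6 × 10^-13

3.6 × 10^-13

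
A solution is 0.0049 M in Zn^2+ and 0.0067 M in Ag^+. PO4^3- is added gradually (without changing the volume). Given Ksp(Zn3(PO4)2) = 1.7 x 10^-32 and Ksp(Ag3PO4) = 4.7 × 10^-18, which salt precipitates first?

Zn3(PO4)2

Precipitation of each salt starts when its ion product equals its Ksp.
For Zn3(PO4)2: 1.7 x 10^-32 = (0.0049)^3 × [PO4^3-]^2  ⇒  [PO4^3-] = 3.8 × 10^-13 M.
For Ag3PO4: 4.7 × 10^-18 = (0.0067)^3 × [PO4^3-]  ⇒  [PO4^3-] = 1.6 × 10^-11 M.
The salt with the lower threshold [PO4^3-] precipitates first: Zn3(PO4)2.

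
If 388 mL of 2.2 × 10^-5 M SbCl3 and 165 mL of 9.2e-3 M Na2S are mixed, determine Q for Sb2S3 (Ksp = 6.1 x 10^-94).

Q = 4.9e-18

Total volume = 388 + 165 = 553 mL.
[Sb^3+] = 2.2 × 10^-5 × (388/553) = 1.54 × 10^-5 M
[S^2-] = 9.2 × 10^-3 × (165/553) = 2.75 × 10^-3 M
Sb2S3(s) ⇌ 2 Sb^3+(aq) + 3 S^2-(aq), so Q = [Sb^3+]^2[S^2-]^3
Q = (1.54 × 10^-5)^2(2.75 × 10^-3)^3 = 4.9 × 10^-18
Q > Ksp, so Sb2S3 will precipitate.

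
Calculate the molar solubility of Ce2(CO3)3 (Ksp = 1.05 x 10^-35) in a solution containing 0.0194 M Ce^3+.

Ce2(CO3)3(s) ⇌ 2 Ce^3+(aq) + 3 CO3^2-(aq)
Ksp = [Ce^3+]^2[CO3^2-]^3
If s mol/L dissolves here, [Ce^3+] = 0.0194 + 2s ≈ 0.0194, [CO3^2-] = 3s (since the Ce^3+ already present dominates).
Ksp ≈ (0.0194)^2 × (3s)^3
s = 1.01 x 10^-11 M
Check: 2s = 2.0 x 10^-11 ≪ 0.0194, so the approximation is valid.

s ≈ 1.01e-11 M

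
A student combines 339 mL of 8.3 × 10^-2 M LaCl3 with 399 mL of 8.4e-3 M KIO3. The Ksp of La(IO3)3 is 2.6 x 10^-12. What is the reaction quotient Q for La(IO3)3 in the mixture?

Total volume = 339 + 399 = 738 mL.
[La^3+] = 8.3 × 10^-2 × (339/738) = 3.81 x 10^-2 M
[IO3^-] = 8.4 x 10^-3 × (399/738) = 4.54 × 10^-3 M
La(IO3)3(s) ⇌ La^3+ + 3 IO3^-, so Q = [La^3+][IO3^-]^3
Q = (3.81 x 10^-2)(4.54 × 10^-3)^3 = 3.6 × 10^-9
Q > Ksp, so La(IO3)3 will precipitate.

Q ≈ 3.6 × 10^-9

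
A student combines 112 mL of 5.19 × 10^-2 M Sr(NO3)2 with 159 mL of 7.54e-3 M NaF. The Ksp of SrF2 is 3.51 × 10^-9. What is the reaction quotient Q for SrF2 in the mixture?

Total volume = 112 + 159 = 271 mL.
[Sr^2+] = 5.19 × 10^-2 × (112/271) = 2.145 x 10^-2 M
[F^-] = 7.54 × 10^-3 × (159/271) = 4.424 × 10^-3 M
SrF2(s) <=> Sr^2+ + 2 F^-, so Q = [Sr^2+][F^-]^2
Q = (2.145 x 10^-2)(4.424 x 10^-3)^2 = 4.20 x 10^-7
Q > Ksp, so SrF2 will precipitate.

Q = 4.20e-7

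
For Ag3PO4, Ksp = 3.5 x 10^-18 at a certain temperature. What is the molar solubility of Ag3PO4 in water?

Ag3PO4(s) ⇌ 3 Ag^+ + PO4^3-
Ksp = [Ag^+]^3[PO4^3-]
If s mol/L of Ag3PO4 dissolves, [Ag^+] = 3s and [PO4^3-] = s.
Substituting: Ksp = (3s)^3s = 27s^4
Solving, s = (3.5 x 10^-18/27)^(1/4) = 1.9 × 10^-5 M

s = 1.9 × 10^-5 M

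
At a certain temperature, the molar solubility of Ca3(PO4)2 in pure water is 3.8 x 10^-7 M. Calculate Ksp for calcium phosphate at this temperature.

Ca3(PO4)2(s) <=> 3 Ca^2+ + 2 PO4^3-
For each mole of Ca3(PO4)2 that dissolves: [Ca^2+] = 3s, [PO4^3-] = 2s.
Ksp = [Ca^2+]^3[PO4^3-]^2
So Ksp = (3s)^3 × (2s)^2 = 108s^5
Ksp = 108 × (3.8 × 10^-7)^5 = 8.6 x 10^-31

Ksp = 8.6e-31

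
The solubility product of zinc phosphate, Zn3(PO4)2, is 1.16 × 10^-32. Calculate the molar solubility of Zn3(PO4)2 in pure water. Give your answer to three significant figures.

s ≈ 1.61e-7 M

Zn3(PO4)2(s) <=> 3 Zn^2+ + 2 PO4^3-
Ksp = [Zn^2+]^3[PO4^3-]^2
If s mol/L of Zn3(PO4)2 dissolves, [Zn^2+] = 3s and [PO4^3-] = 2s.
Substituting: Ksp = (3s)^3(2s)^2 = 108s^5
Solving, s = (1.16 × 10^-32/108)^(1/5) = 1.61 × 10^-7 M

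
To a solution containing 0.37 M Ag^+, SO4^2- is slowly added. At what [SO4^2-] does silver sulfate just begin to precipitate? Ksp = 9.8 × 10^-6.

Ag2SO4(s) <=> 2 Ag^+(aq) + SO4^2-(aq)
Ksp = [Ag^+]^2[SO4^2-]
Precipitation begins when Q = Ksp. With [Ag^+] = 0.37 M:
9.8 × 10^-6 = (0.37)^2 × [SO4^2-]
[SO4^2-] = (9.8 × 10^-6 / 1.37 x 10^-1) = 7.2 × 10^-5 M

7.2 x 10^-5 M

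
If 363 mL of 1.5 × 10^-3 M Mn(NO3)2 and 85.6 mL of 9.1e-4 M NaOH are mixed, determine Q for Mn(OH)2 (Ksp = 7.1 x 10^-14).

3.7 × 10^-11

Total volume = 363 + 85.6 = 448.6 mL.
[Mn^2+] = 1.5 × 10^-3 × (363/448.6) = 1.21 x 10^-3 M
[OH^-] = 9.1 × 10^-4 × (85.6/448.6) = 1.74 × 10^-4 M
Mn(OH)2(s) ⇌ Mn^2+ + 2 OH^-, so Q = [Mn^2+][OH^-]^2
Q = (1.21 × 10^-3)(1.74 x 10^-4)^2 = 3.7 × 10^-11
Q > Ksp, so Mn(OH)2 will precipitate.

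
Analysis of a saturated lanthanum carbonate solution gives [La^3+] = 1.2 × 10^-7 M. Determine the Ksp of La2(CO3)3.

Ksp ≈ 8.4e-35

La2(CO3)3(s) ⇌ 2 La^3+(aq) + 3 CO3^2-(aq)
Stoichiometry gives [CO3^2-] = (3/2)[La^3+] = 1.80 × 10^-7 M.
Ksp = [La^3+]^2[CO3^2-]^3
Ksp = (1.2 x 10^-7)^2 × (1.80 × 10^-7)^3 = 8.4 x 10^-35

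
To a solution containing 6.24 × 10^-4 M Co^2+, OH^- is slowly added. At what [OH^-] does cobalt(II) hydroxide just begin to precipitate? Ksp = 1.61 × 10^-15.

Co(OH)2(s) ⇌ Co^2+ + 2 OH^-
Ksp = [Co^2+][OH^-]^2
Precipitation begins when Q = Ksp. With [Co^2+] = 6.24 × 10^-4 M:
1.61 × 10^-15 = (6.24 × 10^-4) × [OH^-]^2
[OH^-] = (1.61 × 10^-15 / 6.24 × 10^-4)^(1/2) = 1.61 × 10^-6 M

[OH^-] = 1.61 × 10^-6 M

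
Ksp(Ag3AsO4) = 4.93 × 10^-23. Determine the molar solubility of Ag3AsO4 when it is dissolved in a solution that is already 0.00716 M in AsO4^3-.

s = 6.34e-8 M

Ag3AsO4(s) ⇌ 3 Ag^+(aq) + AsO4^3-(aq)
Ksp = [Ag^+]^3[AsO4^3-]
Let s be the molar solubility in this solution. [Ag^+] = 3s, [AsO4^3-] = 0.00716 + s ≈ 0.00716 (Ksp is small, so little additional dissolves).
Ksp ≈ (3s)^3 × 0.00716
s = 6.34 x 10^-8 M
Check: s = 6.3 × 10^-8 ≪ 0.00716, so the approximation is valid.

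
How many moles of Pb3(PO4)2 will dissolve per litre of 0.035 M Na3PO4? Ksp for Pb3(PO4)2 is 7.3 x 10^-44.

1.3 × 10^-14 M

Pb3(PO4)2(s) <=> 3 Pb^2+ + 2 PO4^3-
Ksp = [Pb^2+]^3[PO4^3-]^2
Let s = moles of Pb3(PO4)2 that dissolve per litre. [Pb^2+] = 3s, [PO4^3-] = 0.035 + 2s ≈ 0.035 (common-ion effect: PO4^3- is already 0.035 M).
Ksp ≈ (3s)^3 × (0.035)^2
s = 1.3 x 10^-14 M
Check: 2s = 2.6 × 10^-14 ≪ 0.035, so the approximation is valid.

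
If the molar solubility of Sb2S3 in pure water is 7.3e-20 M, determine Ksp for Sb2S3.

2.2e-94

Sb2S3(s) <=> 2 Sb^3+ + 3 S^2-
Let s = molar solubility. Then [Sb^3+] = 2s and [S^2-] = 3s.
Ksp = [Sb^3+]^2[S^2-]^3
Ksp = (2s)^2(3s)^3 = 108s^5
Ksp = 108 × (7.3 × 10^-20)^5 = 2.2 × 10^-94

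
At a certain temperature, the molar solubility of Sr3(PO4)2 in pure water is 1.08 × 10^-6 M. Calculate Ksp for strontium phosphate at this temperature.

Sr3(PO4)2(s) <=> 3 Sr^2+ + 2 PO4^3-
For each mole of Sr3(PO4)2 that dissolves: [Sr^2+] = 3s, [PO4^3-] = 2s.
Ksp = [Sr^2+]^3[PO4^3-]^2
Ksp = (3s)^3(2s)^2 = 108s^5
Ksp = 108 × (1.08 × 10^-6)^5 = 1.59 x 10^-28

Ksp ≈ 1.59 x 10^-28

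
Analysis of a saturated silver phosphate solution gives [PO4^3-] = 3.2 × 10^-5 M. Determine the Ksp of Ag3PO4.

2.8e-17

Ag3PO4(s) <=> 3 Ag^+(aq) + PO4^3-(aq)
Stoichiometry gives [Ag^+] = (3/1)[PO4^3-] = 9.60 × 10^-5 M.
Ksp = [Ag^+]^3[PO4^3-]
Ksp = (9.60 × 10^-5)^3 × 3.2 × 10^-5 = 2.8 × 10^-17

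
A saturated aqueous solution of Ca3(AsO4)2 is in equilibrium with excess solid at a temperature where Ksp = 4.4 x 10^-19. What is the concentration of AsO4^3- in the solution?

Ca3(AsO4)2(s) ⇌ 3 Ca^2+ + 2 AsO4^3-
Ksp = [Ca^2+]^3[AsO4^3-]^2
With molar solubility s: [Ca^2+] = 3s, [AsO4^3-] = 2s.
So Ksp = (3s)^3 × (2s)^2 = 108s^5
s = (4.4 x 10^-19 / 108)^(1/5) = 8.36 × 10^-5 M
[AsO4^3-] = 2s = 1.7 × 10^-4 M

[AsO4^3-] = 1.7e-4 M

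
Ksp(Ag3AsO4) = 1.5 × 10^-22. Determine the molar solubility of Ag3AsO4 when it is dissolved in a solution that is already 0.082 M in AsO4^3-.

4.1e-8 M

Ag3AsO4(s) <=> 3 Ag^+ + AsO4^3-
Ksp = [Ag^+]^3[AsO4^3-]
If s mol/L dissolves here, [Ag^+] = 3s, [AsO4^3-] = 0.082 + s ≈ 0.082 (since the AsO4^3- already present dominates).
Ksp ≈ (3s)^3 × 0.082
s = 4.1 x 10^-8 M
Check: s = 4.1 x 10^-8 ≪ 0.082, so the approximation is valid.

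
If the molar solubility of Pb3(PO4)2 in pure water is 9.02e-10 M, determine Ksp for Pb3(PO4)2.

Ksp ≈ 6.45e-44

Pb3(PO4)2(s) <=> 3 Pb^2+(aq) + 2 PO4^3-(aq)
Let s = molar solubility. Then [Pb^2+] = 3s and [PO4^3-] = 2s.
Ksp = [Pb^2+]^3[PO4^3-]^2
Substituting: Ksp = (3s)^3(2s)^2 = 108s^5
With s = 9.02 x 10^-10: Ksp = 6.45 x 10^-44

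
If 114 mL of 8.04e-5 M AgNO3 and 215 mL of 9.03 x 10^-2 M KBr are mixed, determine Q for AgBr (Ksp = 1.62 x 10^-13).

Q ≈ 1.64 × 10^-6

Total volume = 114 + 215 = 329 mL.
[Ag^+] = 8.04 × 10^-5 × (114/329) = 2.786 × 10^-5 M
[Br^-] = 9.03 × 10^-2 × (215/329) = 5.901 × 10^-2 M
AgBr(s) ⇌ Ag^+(aq) + Br^-(aq), so Q = [Ag^+][Br^-]
Q = (2.786 × 10^-5)(5.901 × 10^-2) = 1.64 × 10^-6
Q > Ksp, so AgBr will precipitate.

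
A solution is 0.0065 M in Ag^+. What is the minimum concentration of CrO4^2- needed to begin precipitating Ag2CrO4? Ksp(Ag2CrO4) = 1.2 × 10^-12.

Ag2CrO4(s) <=> 2 Ag^+ + CrO4^2-
Ksp = [Ag^+]^2[CrO4^2-]
Precipitation begins when Q = Ksp. With [Ag^+] = 0.0065 M:
1.2 × 10^-12 = (0.0065)^2 × [CrO4^2-]
[CrO4^2-] = (1.2 × 10^-12 / 4.23 × 10^-5) = 2.8 × 10^-8 M

[CrO4^2-] ≈ 2.8 × 10^-8 M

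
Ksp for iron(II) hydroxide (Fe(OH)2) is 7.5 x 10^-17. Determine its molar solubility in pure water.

s = 2.7 × 10^-6 M

Fe(OH)2(s) ⇌ Fe^2+(aq) + 2 OH^-(aq)
Ksp = [Fe^2+][OH^-]^2
If s mol/L of Fe(OH)2 dissolves, [Fe^2+] = s and [OH^-] = 2s.
Substituting: Ksp = s(2s)^2 = 4s^3
Solving, s = (7.5 x 10^-17/4)^(1/3) = 2.7 × 10^-6 M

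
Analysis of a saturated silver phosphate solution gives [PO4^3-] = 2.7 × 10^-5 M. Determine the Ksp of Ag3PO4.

Ksp = 1.4 x 10^-17

Ag3PO4(s) ⇌ 3 Ag^+(aq) + PO4^3-(aq)
Stoichiometry gives [Ag^+] = (3/1)[PO4^3-] = 8.10 × 10^-5 M.
Ksp = [Ag^+]^3[PO4^3-]
Ksp = (8.10 × 10^-5)^3 × 2.7 × 10^-5 = 1.4 x 10^-17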